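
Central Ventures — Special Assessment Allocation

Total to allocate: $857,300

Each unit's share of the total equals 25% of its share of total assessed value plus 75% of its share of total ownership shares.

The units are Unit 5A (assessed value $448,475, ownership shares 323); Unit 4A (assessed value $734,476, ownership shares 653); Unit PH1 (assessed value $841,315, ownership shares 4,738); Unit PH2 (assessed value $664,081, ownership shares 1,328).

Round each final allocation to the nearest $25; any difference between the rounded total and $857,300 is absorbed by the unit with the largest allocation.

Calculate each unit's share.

Assessed value total 2,688,347; ownership shares total 7,042.
Combined weights (25% assessed value + 75% ownership shares): Unit 5A 0.0761; Unit 4A 0.1378; Unit PH1 0.5829; Unit PH2 0.2032.
Proportional shares: Unit 5A 65,245.84; Unit 4A 118,177.80; Unit PH1 499,679.34; Unit PH2 174,197.02.
At nearest $25: Unit 5A $65,250; Unit 4A $118,175; Unit PH1 $499,675; Unit PH2 $174,200. Sum = $857,300.
Rounded total matches; no reconciliation needed.

Unit 5A: $65,250; Unit 4A: $118,175; Unit PH1: $499,675; Unit PH2: $174,200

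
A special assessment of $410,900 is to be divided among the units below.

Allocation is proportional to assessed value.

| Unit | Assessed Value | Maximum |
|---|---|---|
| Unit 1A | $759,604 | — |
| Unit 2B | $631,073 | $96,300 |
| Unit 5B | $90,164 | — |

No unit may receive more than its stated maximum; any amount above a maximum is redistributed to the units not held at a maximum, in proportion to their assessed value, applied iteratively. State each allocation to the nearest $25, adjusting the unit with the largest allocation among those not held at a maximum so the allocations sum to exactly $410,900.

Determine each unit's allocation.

Combined assessed value = 1,480,841.
Unconstrained shares: Unit 1A 210,772.99; Unit 2B 175,108.53; Unit 5B 25,018.48.
Capped: Unit 2B ($96,300); balance $314,600 reallocated over remaining assessed value 849,768.
Shares after redistribution: Unit 1A 281,219.60 → $281,225; Unit 5B 33,380.40 → $33,375.

Unit 1A: $281,225; Unit 2B: $96,300; Unit 5B: $33,375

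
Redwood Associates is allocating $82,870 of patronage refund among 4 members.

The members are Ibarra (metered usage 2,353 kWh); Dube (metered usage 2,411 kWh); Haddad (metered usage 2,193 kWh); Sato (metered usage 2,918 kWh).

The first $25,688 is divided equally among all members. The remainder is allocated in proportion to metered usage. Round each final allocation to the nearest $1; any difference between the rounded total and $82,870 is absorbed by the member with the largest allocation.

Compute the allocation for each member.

Ibarra: $20,047 | Dube: $20,383 | Haddad: $19,121 | Sato: $23,319

Equal tier: $25,688 ÷ 4 = $6,422 apiece.
Remainder $57,182 by metered usage (total 9,875): Ibarra 13,625.24 → $13,625; Dube 13,961.09 → $13,961; Haddad 12,698.75 → $12,699; Sato 16,896.92 → $16,897.
Totals: Ibarra $6,422 + $13,625 = $20,047; Dube $6,422 + $13,961 = $20,383; Haddad $6,422 + $12,699 = $19,121; Sato $6,422 + $16,897 = $23,319.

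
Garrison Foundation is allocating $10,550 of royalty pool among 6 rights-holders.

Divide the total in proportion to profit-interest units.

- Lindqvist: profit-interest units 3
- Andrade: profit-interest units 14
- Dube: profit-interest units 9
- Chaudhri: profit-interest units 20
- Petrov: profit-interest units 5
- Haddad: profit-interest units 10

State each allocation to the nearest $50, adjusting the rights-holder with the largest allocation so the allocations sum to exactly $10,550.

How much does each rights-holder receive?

Lindqvist: $500 | Andrade: $2,400 | Dube: $1,550 | Chaudhri: $3,500 | Petrov: $850 | Haddad: $1,750

Combined profit-interest units = 61.
Unrounded shares: Lindqvist 3/61 × $10,550 = 518.85; Andrade 14/61 × $10,550 = 2,421.31; Dube 9/61 × $10,550 = 1,556.56; Chaudhri 20/61 × $10,550 = 3,459.02; Petrov 5/61 × $10,550 = 864.75; Haddad 10/61 × $10,550 = 1,729.51.
After rounding ($50): Lindqvist $500; Andrade $2,400; Dube $1,550; Chaudhri $3,450; Petrov $850; Haddad $1,750. Sum = $10,500.
Difference $10,550 − $10,500 = +$50 applied to largest allocation (Chaudhri): Chaudhri becomes $3,500.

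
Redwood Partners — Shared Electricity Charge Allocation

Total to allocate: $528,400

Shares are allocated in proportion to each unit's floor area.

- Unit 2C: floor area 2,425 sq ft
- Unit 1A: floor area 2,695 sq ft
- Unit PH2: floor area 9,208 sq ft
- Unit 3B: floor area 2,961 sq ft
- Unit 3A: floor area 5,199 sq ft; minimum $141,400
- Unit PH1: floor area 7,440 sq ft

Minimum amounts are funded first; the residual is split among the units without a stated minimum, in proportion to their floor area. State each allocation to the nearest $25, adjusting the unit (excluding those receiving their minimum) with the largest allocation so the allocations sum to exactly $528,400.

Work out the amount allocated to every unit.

Unit 2C: $37,950 | Unit 1A: $42,175 | Unit PH2: $144,100 | Unit 3B: $46,350 | Unit 3A: $141,400 | Unit PH1: $116,425

Minimums first: Unit 3A $141,400. Residual $387,000.
Residual split over remaining floor area 24,729: Unit 2C 37,950.38 → $37,950; Unit 1A 42,175.79 → $42,175; Unit PH2 144,101.90 → $144,100; Unit 3B 46,338.59 → $46,350; Unit PH1 116,433.34 → $116,425.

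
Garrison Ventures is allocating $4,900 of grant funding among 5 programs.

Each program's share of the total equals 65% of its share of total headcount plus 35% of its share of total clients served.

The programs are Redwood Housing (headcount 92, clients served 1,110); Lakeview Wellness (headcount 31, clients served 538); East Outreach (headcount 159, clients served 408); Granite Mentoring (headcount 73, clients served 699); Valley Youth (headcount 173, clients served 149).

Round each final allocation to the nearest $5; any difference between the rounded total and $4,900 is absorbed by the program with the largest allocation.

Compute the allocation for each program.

Redwood Housing: $1,210 · Lakeview Wellness: $505 · East Outreach: $1,200 · Granite Mentoring: $855 · Valley Youth: $1,130

Totals — headcount 528, clients served 2,904.
Blended shares (65% headcount + 35% clients served): Redwood Housing 0.2470; Lakeview Wellness 0.1030; East Outreach 0.2449; Granite Mentoring 0.1741; Valley Youth 0.2309.
Unrounded shares: Redwood Housing 1,210.49; Lakeview Wellness 504.72; East Outreach 1,200.07; Granite Mentoring 853.16; Valley Youth 1,131.56.
At nearest $5: Redwood Housing $1,210; Lakeview Wellness $505; East Outreach $1,200; Granite Mentoring $855; Valley Youth $1,130. Sum = $4,900.
No rounding difference to absorb.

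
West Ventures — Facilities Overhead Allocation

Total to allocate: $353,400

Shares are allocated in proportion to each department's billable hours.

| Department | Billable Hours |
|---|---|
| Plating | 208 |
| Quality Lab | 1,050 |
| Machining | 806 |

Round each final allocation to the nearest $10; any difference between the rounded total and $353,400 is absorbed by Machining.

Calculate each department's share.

Plating: $35,610 | Quality Lab: $179,780 | Machining: $138,010

Total billable hours = 2,064.
Raw shares: Plating 208/2,064 × $353,400 = 35,613.95; Quality Lab 1,050/2,064 × $353,400 = 179,781.98; Machining 806/2,064 × $353,400 = 138,004.07.
Rounded to nearest $10: Plating $35,610; Quality Lab $179,780; Machining $138,000. Sum = $353,390.
Difference $353,400 − $353,390 = +$10 applied to Machining: Machining becomes $138,010.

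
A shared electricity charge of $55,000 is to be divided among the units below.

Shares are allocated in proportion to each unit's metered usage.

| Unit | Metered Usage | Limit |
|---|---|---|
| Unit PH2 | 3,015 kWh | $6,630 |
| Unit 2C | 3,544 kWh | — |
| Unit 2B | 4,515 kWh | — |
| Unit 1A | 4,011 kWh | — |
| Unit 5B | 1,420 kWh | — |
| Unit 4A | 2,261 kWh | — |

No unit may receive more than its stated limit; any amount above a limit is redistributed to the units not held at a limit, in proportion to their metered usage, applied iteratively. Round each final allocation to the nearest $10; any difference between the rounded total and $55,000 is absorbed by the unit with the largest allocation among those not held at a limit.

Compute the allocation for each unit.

Unit PH2: $6,630 | Unit 2C: $10,880 | Unit 2B: $13,870 | Unit 1A: $12,320 | Unit 5B: $4,360 | Unit 4A: $6,940

Combined metered usage = 18,766.
Proportional shares (ignoring caps): Unit PH2 8,836.46; Unit 2C 10,386.87; Unit 2B 13,232.71; Unit 1A 11,755.57; Unit 5B 4,161.78; Unit 4A 6,626.61.
Capped: Unit PH2 ($6,630); residual $48,370 reallocated over remaining metered usage 15,751.
Redistributed shares: Unit 2C 10,883.33 → $10,880; Unit 2B 13,865.19 → $13,870; Unit 1A 12,317.44 → $12,320; Unit 5B 4,360.70 → $4,360; Unit 4A 6,943.34 → $6,940.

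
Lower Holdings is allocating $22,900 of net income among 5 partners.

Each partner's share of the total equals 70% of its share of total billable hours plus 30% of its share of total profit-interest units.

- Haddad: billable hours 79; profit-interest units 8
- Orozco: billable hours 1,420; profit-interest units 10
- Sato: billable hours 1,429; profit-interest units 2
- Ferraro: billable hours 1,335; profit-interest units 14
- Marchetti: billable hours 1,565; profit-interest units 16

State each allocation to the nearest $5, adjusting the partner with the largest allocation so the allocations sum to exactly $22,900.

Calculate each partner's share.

Billable hours total 5,828; profit-interest units total 50.
Combined weights (70% billable hours + 30% profit-interest units): Haddad 0.0575; Orozco 0.2306; Sato 0.1836; Ferraro 0.2443; Marchetti 0.2840.
Unrounded shares: Haddad 1,316.49; Orozco 5,279.73; Sato 4,205.29; Ferraro 5,595.54; Marchetti 6,502.96.
Rounded to nearest $5: Haddad $1,315; Orozco $5,280; Sato $4,205; Ferraro $5,595; Marchetti $6,505. Sum = $22,900.
Sum already equals the total — no adjustment.

Haddad: $1,315 · Orozco: $5,280 · Sato: $4,205 · Ferraro: $5,595 · Marchetti: $6,505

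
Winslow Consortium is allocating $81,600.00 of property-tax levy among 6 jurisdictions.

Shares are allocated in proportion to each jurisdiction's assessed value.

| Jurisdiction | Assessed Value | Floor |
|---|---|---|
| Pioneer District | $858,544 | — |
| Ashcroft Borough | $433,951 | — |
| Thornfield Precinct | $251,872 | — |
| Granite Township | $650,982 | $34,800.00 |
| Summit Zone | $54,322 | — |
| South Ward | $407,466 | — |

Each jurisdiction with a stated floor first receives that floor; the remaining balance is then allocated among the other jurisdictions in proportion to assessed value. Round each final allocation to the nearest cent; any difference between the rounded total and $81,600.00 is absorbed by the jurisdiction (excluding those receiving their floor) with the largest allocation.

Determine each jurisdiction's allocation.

Fund the minimums — Granite Township $34,800.00. Remaining pool $46,800.00.
Remaining pool split over remaining assessed value 2,006,155: Pioneer District 20,028.2925 → $20,028.29; Ashcroft Borough 10,123.2989 → $10,123.30; Thornfield Precinct 5,875.7223 → $5,875.72; Summit Zone 1,267.2349 → $1,267.23; South Ward 9,505.4514 → $9,505.45.
Rounding difference +$0.01 applied to Pioneer District → $20,028.30.

Pioneer District: $20,028.30; Ashcroft Borough: $10,123.30; Thornfield Precinct: $5,875.72; Granite Township: $34,800.00; Summit Zone: $1,267.23; South Ward: $9,505.45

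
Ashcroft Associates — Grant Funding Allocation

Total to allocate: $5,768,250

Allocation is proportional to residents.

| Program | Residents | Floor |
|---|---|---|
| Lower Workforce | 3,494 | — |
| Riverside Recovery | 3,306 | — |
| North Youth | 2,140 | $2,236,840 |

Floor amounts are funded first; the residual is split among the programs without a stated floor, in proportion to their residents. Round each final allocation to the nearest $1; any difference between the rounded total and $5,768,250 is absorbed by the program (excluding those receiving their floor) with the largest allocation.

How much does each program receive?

Guaranteed amounts: North Youth $2,236,840. Residual $3,531,410.
Residual split over remaining residents 6,800: Lower Workforce 1,814,521.55 → $1,814,522; Riverside Recovery 1,716,888.45 → $1,716,888.

Lower Workforce: $1,814,522 | Riverside Recovery: $1,716,888 | North Youth: $2,236,840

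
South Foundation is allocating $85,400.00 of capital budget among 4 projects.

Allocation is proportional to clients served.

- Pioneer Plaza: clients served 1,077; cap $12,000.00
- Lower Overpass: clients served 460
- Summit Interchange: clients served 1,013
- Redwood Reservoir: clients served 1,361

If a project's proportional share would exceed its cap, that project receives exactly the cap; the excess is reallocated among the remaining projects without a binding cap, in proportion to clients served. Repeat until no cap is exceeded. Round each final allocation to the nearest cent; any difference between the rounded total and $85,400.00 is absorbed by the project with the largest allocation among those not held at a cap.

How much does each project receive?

Clients served total: 3,911.
Proportional shares (ignoring caps): Pioneer Plaza 23,517.2079; Lower Overpass 10,044.4899; Summit Interchange 22,119.7136; Redwood Reservoir 29,718.5886.
Held at cap: Pioneer Plaza ($12,000.00); remaining pool $73,400.00 reallocated over remaining clients served 2,834.
Shares after redistribution: Lower Overpass 11,913.9026 → $11,913.90; Summit Interchange 26,236.4855 → $26,236.49; Redwood Reservoir 35,249.6119 → $35,249.61.

Pioneer Plaza: $12,000.00 | Lower Overpass: $11,913.90 | Summit Interchange: $26,236.49 | Redwood Reservoir: $35,249.61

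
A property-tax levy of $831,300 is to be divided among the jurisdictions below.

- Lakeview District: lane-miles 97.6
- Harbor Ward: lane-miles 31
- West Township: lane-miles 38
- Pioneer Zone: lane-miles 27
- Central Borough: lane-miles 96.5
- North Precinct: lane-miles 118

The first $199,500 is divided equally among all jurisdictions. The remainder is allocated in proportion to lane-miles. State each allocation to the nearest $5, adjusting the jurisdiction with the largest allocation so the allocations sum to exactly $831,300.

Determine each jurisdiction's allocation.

Lakeview District: $184,350 · Harbor Ward: $81,245 · West Township: $92,080 · Pioneer Zone: $75,050 · Central Borough: $182,645 · North Precinct: $215,930

Equal tier: $199,500 ÷ 6 = $33,250 apiece.
Remainder $631,800 by lane-miles (total 408.1): Lakeview District 151,099.44 → $151,100; Harbor Ward 47,992.65 → $47,995; West Township 58,829.70 → $58,830; Pioneer Zone 41,800.05 → $41,800; Central Borough 149,396.47 → $149,395; North Precinct 182,681.70 → $182,680.
Totals: Lakeview District $33,250 + $151,100 = $184,350; Harbor Ward $33,250 + $47,995 = $81,245; West Township $33,250 + $58,830 = $92,080; Pioneer Zone $33,250 + $41,800 = $75,050; Central Borough $33,250 + $149,395 = $182,645; North Precinct $33,250 + $182,680 = $215,930.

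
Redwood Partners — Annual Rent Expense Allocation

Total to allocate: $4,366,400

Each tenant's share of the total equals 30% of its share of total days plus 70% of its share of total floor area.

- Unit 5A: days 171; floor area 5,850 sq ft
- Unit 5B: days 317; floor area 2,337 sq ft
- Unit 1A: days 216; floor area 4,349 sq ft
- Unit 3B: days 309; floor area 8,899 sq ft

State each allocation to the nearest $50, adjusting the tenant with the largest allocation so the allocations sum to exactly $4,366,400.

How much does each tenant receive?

Totals — days 1,013, floor area 21,435.
Combined weights (30% days + 70% floor area): Unit 5A 0.2417; Unit 5B 0.1702; Unit 1A 0.2060; Unit 3B 0.3821.
Raw shares: Unit 5A 1,055,290.53; Unit 5B 743,155.47; Unit 1A 899,448.43; Unit 3B 1,668,505.57.
After rounding ($50): Unit 5A $1,055,300; Unit 5B $743,150; Unit 1A $899,450; Unit 3B $1,668,500. Sum = $4,366,400.
No rounding difference to absorb.

Unit 5A: $1,055,300; Unit 5B: $743,150; Unit 1A: $899,450; Unit 3B: $1,668,500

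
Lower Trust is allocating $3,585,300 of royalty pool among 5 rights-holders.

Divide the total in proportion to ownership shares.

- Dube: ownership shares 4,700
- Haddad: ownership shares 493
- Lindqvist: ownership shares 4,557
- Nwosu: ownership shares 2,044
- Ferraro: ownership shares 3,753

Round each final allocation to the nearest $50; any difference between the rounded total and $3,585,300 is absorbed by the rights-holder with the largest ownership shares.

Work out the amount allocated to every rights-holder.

Dube: $1,083,850 | Haddad: $113,700 | Lindqvist: $1,050,900 | Nwosu: $471,350 | Ferraro: $865,500

Combined ownership shares = 4,700 + 493 + 4,557 + 2,044 + 3,753 = 15,547.
Unrounded shares: Dube 1,083,868.91; Haddad 113,690.93; Lindqvist 1,050,891.63; Nwosu 471,367.67; Ferraro 865,480.86.
At nearest $50: Dube $1,083,850; Haddad $113,700; Lindqvist $1,050,900; Nwosu $471,350; Ferraro $865,500. Sum = $3,585,300.
Rounded total matches; no reconciliation needed.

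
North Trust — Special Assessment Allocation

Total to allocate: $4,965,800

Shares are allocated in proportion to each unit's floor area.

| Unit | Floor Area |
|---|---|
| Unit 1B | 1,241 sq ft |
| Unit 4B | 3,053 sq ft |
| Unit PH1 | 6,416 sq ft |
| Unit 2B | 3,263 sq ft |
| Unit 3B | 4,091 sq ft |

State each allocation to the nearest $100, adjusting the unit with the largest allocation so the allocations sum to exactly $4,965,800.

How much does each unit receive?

Unit 1B: $341,200; Unit 4B: $839,300; Unit PH1: $1,763,700; Unit 2B: $897,000; Unit 3B: $1,124,600

Combined floor area = 18,064.
Raw shares: Unit 1B 1,241/18,064 × $4,965,800 = 341,151.34; Unit 4B 3,053/18,064 × $4,965,800 = 839,270.78; Unit PH1 6,416/18,064 × $4,965,800 = 1,763,760.67; Unit 2B 3,263/18,064 × $4,965,800 = 896,999.86; Unit 3B 4,091/18,064 × $4,965,800 = 1,124,617.35.
Rounded to nearest $100: Unit 1B $341,200; Unit 4B $839,300; Unit PH1 $1,763,800; Unit 2B $897,000; Unit 3B $1,124,600. Sum = $4,965,900.
Difference $4,965,800 − $4,965,900 = −$100 applied to largest allocation (Unit PH1): Unit PH1 becomes $1,763,700.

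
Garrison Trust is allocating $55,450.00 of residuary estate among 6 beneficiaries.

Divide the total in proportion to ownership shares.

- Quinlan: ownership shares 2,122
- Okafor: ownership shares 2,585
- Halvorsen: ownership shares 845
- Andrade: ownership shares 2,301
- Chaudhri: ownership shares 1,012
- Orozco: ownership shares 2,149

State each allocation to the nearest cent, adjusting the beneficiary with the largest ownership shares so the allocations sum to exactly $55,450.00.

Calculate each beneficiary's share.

Sum of ownership shares: 2,122 + 2,585 + 845 + 2,301 + 1,012 + 2,149 = 11,014.
Proportional shares: Quinlan 10,683.2123; Okafor 13,014.1865; Halvorsen 4,254.1538; Andrade 11,584.3881; Chaudhri 5,094.9156; Orozco 10,819.1438.
After rounding (cent): Quinlan $10,683.21; Okafor $13,014.19; Halvorsen $4,254.15; Andrade $11,584.39; Chaudhri $5,094.92; Orozco $10,819.14. Sum = $55,450.00.
No rounding difference to absorb.

Quinlan: $10,683.21 · Okafor: $13,014.19 · Halvorsen: $4,254.15 · Andrade: $11,584.39 · Chaudhri: $5,094.92 · Orozco: $10,819.14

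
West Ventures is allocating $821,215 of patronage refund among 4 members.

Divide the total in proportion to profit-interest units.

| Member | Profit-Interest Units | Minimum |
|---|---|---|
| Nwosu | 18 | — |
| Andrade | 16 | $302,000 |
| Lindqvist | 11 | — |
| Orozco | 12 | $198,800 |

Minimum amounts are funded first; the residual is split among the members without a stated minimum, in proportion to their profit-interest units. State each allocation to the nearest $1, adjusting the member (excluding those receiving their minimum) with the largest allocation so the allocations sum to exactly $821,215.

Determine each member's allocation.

Nwosu: $198,878; Andrade: $302,000; Lindqvist: $121,537; Orozco: $198,800

Minimums first: Andrade $302,000; Orozco $198,800. Remaining pool $320,415.
Remaining pool split over remaining profit-interest units 29: Nwosu 198,878.28 → $198,878; Lindqvist 121,536.72 → $121,537.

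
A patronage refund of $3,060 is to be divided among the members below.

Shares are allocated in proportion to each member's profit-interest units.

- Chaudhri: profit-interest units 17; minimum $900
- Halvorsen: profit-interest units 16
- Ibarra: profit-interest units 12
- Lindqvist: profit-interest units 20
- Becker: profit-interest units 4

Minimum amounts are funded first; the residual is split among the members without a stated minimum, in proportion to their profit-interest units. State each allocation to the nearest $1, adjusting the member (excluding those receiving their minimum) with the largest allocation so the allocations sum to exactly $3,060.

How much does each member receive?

Minimums first: Chaudhri $900. Residual $2,160.
Residual split over remaining profit-interest units 52: Halvorsen 664.62 → $665; Ibarra 498.46 → $498; Lindqvist 830.77 → $831; Becker 166.15 → $166.

Chaudhri: $900; Halvorsen: $665; Ibarra: $498; Lindqvist: $831; Becker: $166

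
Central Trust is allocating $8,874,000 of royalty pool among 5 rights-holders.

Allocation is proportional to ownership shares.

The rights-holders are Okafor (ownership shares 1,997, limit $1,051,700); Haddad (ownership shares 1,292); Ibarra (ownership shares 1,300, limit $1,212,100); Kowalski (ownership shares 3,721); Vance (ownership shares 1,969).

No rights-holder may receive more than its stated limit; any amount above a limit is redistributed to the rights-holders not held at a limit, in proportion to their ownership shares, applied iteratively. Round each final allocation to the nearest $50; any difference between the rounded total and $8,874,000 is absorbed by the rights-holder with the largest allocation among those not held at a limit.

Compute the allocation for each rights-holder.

Sum of ownership shares: 10,279.
Proportional shares (ignoring caps): Okafor 1,724,037.16; Haddad 1,115,401.11; Ibarra 1,122,307.62; Kowalski 3,212,389.73; Vance 1,699,864.38.
Capped: Okafor ($1,051,700); balance $7,822,300 reallocated over remaining ownership shares 8,282.
Capped: Ibarra ($1,212,100); balance $6,610,200 reallocated over remaining ownership shares 6,982.
Shares after redistribution: Haddad 1,223,199.43 → $1,223,200; Kowalski 3,522,852.22 → $3,522,850; Vance 1,864,148.35 → $1,864,150.

Okafor: $1,051,700; Haddad: $1,223,200; Ibarra: $1,212,100; Kowalski: $3,522,850; Vance: $1,864,150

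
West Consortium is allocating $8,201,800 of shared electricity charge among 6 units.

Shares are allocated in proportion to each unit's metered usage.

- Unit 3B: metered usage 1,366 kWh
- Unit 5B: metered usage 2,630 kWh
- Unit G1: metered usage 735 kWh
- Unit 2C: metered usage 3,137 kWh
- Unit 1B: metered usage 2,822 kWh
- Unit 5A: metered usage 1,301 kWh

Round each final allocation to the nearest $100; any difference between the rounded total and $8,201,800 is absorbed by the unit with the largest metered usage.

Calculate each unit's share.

Metered usage total: 11,991.
Proportional shares: Unit 3B 1,366/11,991 × $8,201,800 = 934,338.99; Unit 5B 2,630/11,991 × $8,201,800 = 1,798,910.35; Unit G1 735/11,991 × $8,201,800 = 502,737.30; Unit 2C 3,137/11,991 × $8,201,800 = 2,145,696.49; Unit 1B 2,822/11,991 × $8,201,800 = 1,930,237.64; Unit 5A 1,301/11,991 × $8,201,800 = 889,879.23.
At nearest $100: Unit 3B $934,300; Unit 5B $1,798,900; Unit G1 $502,700; Unit 2C $2,145,700; Unit 1B $1,930,200; Unit 5A $889,900. Sum = $8,201,700.
Difference $8,201,800 − $8,201,700 = +$100 applied to largest metered usage (Unit 2C): Unit 2C becomes $2,145,800.

Unit 3B: $934,300 | Unit 5B: $1,798,900 | Unit G1: $502,700 | Unit 2C: $2,145,800 | Unit 1B: $1,930,200 | Unit 5A: $889,900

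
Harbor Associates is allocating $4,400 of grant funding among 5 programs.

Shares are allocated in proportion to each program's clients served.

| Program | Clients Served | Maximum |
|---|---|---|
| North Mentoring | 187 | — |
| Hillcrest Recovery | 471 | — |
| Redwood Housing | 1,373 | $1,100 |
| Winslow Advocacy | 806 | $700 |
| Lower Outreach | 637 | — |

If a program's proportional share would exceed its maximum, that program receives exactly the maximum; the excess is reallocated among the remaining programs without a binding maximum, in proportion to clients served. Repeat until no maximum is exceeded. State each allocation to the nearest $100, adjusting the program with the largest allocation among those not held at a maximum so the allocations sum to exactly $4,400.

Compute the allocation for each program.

North Mentoring: $400; Hillcrest Recovery: $900; Redwood Housing: $1,100; Winslow Advocacy: $700; Lower Outreach: $1,300

Clients served total: 3,474.
Proportional shares (ignoring caps): North Mentoring 236.85; Hillcrest Recovery 596.55; Redwood Housing 1,738.98; Winslow Advocacy 1,020.84; Lower Outreach 806.79.
Held at cap: Redwood Housing ($1,100), Winslow Advocacy ($700); balance $2,600 reallocated over remaining clients served 1,295.
Shares after redistribution: North Mentoring 375.44 → $400; Hillcrest Recovery 945.64 → $900; Lower Outreach 1,278.92 → $1,300.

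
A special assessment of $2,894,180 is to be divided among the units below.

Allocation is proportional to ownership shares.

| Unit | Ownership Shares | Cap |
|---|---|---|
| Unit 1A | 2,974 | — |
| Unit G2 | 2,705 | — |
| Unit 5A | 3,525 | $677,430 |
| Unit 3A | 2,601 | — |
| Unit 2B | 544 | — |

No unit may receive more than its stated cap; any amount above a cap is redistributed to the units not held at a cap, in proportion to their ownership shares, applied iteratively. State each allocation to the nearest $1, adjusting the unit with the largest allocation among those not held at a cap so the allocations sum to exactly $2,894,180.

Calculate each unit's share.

Ownership shares total: 12,349.
Proportional shares (ignoring caps): Unit 1A 697,003.10; Unit G2 633,958.77; Unit 5A 826,138.51; Unit 3A 609,584.76; Unit 2B 127,494.85.
Capped: Unit 5A ($677,430); remaining pool $2,216,750 reallocated over remaining ownership shares 8,824.
Shares after redistribution: Unit 1A 747,123.13 → $747,123; Unit G2 679,545.42 → $679,545; Unit 3A 653,418.72 → $653,419; Unit 2B 136,662.74 → $136,663.

Unit 1A: $747,123 · Unit G2: $679,545 · Unit 5A: $677,430 · Unit 3A: $653,419 · Unit 2B: $136,663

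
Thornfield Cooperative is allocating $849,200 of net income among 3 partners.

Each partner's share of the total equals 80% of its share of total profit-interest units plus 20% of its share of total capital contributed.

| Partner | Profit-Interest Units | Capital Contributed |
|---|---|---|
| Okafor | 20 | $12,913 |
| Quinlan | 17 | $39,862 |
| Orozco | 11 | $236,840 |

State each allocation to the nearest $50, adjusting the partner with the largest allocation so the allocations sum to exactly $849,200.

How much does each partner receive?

Totals — profit-interest units 48, capital contributed 289,615.
Blended shares (80% profit-interest units + 20% capital contributed): Okafor 0.3423; Quinlan 0.3109; Orozco 0.3469.
Pro-rata amounts: Okafor 290,639.29; Quinlan 263,983.09; Orozco 294,577.63.
After rounding ($50): Okafor $290,650; Quinlan $264,000; Orozco $294,600. Sum = $849,250.
Difference $849,200 − $849,250 = −$50 applied to largest allocation (Orozco): Orozco becomes $294,550.

Okafor: $290,650 · Quinlan: $264,000 · Orozco: $294,550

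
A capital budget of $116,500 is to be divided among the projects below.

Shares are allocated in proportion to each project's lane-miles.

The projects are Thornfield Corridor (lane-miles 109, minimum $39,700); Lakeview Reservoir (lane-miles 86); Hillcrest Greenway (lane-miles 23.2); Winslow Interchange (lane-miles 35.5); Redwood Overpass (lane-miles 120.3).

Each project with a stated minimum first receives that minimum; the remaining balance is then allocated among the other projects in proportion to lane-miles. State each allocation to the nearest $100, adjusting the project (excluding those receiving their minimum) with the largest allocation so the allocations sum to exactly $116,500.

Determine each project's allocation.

Thornfield Corridor: $39,700; Lakeview Reservoir: $24,900; Hillcrest Greenway: $6,700; Winslow Interchange: $10,300; Redwood Overpass: $34,900

Fund the minimums — Thornfield Corridor $39,700. Remaining pool $76,800.
Remaining pool split over remaining lane-miles 265: Lakeview Reservoir 24,923.77 → $24,900; Hillcrest Greenway 6,723.62 → $6,700; Winslow Interchange 10,288.30 → $10,300; Redwood Overpass 34,864.30 → $34,900.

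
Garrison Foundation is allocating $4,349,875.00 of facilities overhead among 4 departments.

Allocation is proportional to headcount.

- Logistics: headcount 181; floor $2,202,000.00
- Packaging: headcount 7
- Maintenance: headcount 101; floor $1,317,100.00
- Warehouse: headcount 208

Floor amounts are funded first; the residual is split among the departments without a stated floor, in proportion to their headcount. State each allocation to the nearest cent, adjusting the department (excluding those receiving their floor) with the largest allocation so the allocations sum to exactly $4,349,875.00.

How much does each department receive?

Guaranteed amounts: Logistics $2,202,000.00; Maintenance $1,317,100.00. Balance $830,775.00.
Balance split over remaining headcount 215: Packaging 27,048.4884 → $27,048.49; Warehouse 803,726.5116 → $803,726.51.

Logistics: $2,202,000.00; Packaging: $27,048.49; Maintenance: $1,317,100.00; Warehouse: $803,726.51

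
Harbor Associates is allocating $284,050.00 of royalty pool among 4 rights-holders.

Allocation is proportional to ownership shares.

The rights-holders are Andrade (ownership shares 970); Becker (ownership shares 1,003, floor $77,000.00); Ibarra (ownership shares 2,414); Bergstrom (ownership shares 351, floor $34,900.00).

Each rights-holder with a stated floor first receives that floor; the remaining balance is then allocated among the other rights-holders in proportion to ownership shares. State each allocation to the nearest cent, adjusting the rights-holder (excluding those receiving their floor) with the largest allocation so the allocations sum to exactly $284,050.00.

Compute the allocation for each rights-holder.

Andrade: $49,345.60 · Becker: $77,000.00 · Ibarra: $122,804.40 · Bergstrom: $34,900.00

Minimums first: Becker $77,000.00; Bergstrom $34,900.00. Residual $172,150.00.
Residual split over remaining ownership shares 3,384: Andrade 49,345.5969 → $49,345.60; Ibarra 122,804.4031 → $122,804.40.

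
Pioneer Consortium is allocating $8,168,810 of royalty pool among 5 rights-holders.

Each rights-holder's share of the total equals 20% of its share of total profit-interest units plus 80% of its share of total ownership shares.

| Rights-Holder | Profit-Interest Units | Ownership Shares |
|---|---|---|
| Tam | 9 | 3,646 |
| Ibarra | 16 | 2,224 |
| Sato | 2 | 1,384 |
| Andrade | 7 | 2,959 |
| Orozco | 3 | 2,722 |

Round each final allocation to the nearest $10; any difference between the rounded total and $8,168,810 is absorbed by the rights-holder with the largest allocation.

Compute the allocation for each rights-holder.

Tam: $2,239,440; Ibarra: $1,830,110; Sato: $787,540; Andrade: $1,804,040; Orozco: $1,507,680

Profit-interest units total 37; ownership shares total 12,935.
Composite weights (20% profit-interest units + 80% ownership shares): Tam 0.2741; Ibarra 0.2240; Sato 0.0964; Andrade 0.2208; Orozco 0.1846.
Raw shares: Tam 2,239,441.38; Ibarra 1,830,105.65; Sato 787,538.86; Andrade 1,804,042.33; Orozco 1,507,681.77.
After rounding ($10): Tam $2,239,440; Ibarra $1,830,110; Sato $787,540; Andrade $1,804,040; Orozco $1,507,680. Sum = $8,168,810.
No rounding difference to absorb.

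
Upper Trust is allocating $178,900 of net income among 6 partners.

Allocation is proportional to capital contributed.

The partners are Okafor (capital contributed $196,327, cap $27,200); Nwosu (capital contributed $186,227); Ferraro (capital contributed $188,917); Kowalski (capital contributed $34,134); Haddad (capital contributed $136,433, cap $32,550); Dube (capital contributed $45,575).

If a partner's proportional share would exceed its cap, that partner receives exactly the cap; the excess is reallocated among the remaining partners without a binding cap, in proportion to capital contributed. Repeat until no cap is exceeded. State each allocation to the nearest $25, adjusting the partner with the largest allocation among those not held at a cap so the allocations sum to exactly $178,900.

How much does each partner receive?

Okafor: $27,200 | Nwosu: $48,775 | Ferraro: $49,475 | Kowalski: $8,950 | Haddad: $32,550 | Dube: $11,950

Capital contributed total: 787,613.
Pro-rata shares before constraints: Okafor 44,594.11; Nwosu 42,299.98; Ferraro 42,910.99; Kowalski 7,753.27; Haddad 30,989.67; Dube 10,352.00.
Capped: Okafor ($27,200); remaining pool $151,700 reallocated over remaining capital contributed 591,286.
Capped: Haddad ($32,550); remaining pool $119,150 reallocated over remaining capital contributed 454,853.
Redistributed shares: Nwosu 48,782.68 → $48,775; Ferraro 49,487.33 → $49,475; Kowalski 8,941.50 → $8,950; Dube 11,938.50 → $11,950.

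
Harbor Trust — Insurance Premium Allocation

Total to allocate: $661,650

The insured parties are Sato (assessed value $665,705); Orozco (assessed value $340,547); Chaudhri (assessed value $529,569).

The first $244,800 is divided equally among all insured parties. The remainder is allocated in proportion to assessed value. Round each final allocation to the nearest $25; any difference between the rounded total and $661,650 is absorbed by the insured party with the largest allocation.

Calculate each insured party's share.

Equal tier: $244,800 ÷ 3 = $81,600 apiece.
Remainder $416,850 by assessed value (total 1,535,821): Sato 180,684.55 → $180,675; Orozco 92,430.70 → $92,425; Chaudhri 143,734.74 → $143,725.
Rounding difference +$25 on remainder applied to Sato.
Totals: Sato $81,600 + $180,700 = $262,300; Orozco $81,600 + $92,425 = $174,025; Chaudhri $81,600 + $143,725 = $225,325.

Sato: $262,300 · Orozco: $174,025 · Chaudhri: $225,325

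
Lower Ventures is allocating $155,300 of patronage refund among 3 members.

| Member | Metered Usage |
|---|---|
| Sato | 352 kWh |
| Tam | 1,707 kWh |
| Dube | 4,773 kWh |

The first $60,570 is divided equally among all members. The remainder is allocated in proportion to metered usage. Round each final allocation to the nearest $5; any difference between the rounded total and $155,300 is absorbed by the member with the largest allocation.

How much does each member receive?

First tranche $60,570 split equally: $20,190 each.
Remainder $94,730 by metered usage (total 6,832): Sato 4,880.70 → $4,880; Tam 23,668.63 → $23,670; Dube 66,180.66 → $66,180.
Totals: Sato $20,190 + $4,880 = $25,070; Tam $20,190 + $23,670 = $43,860; Dube $20,190 + $66,180 = $86,370.

Sato: $25,070 · Tam: $43,860 · Dube: $86,370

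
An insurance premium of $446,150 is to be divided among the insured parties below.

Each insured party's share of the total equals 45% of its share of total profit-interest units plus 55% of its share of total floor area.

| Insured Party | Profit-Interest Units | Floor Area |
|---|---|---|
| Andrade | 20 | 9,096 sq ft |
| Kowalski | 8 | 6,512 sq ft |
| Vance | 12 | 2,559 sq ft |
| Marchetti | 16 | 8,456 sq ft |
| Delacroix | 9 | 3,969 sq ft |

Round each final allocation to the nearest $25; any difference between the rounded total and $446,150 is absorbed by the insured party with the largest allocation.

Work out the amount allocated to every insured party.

Andrade: $134,725; Kowalski: $76,950; Vance: $57,600; Marchetti: $117,250; Delacroix: $59,625

Profit-interest units total 65; floor area total 30,592.
Combined weights (45% profit-interest units + 55% floor area): Andrade 0.3020; Kowalski 0.1725; Vance 0.1291; Marchetti 0.2628; Delacroix 0.1337.
Pro-rata amounts: Andrade 134,734.84; Kowalski 76,943.46; Vance 57,590.85; Marchetti 117,246.39; Delacroix 59,634.45.
At nearest $25: Andrade $134,725; Kowalski $76,950; Vance $57,600; Marchetti $117,250; Delacroix $59,625. Sum = $446,150.
Rounded total matches; no reconciliation needed.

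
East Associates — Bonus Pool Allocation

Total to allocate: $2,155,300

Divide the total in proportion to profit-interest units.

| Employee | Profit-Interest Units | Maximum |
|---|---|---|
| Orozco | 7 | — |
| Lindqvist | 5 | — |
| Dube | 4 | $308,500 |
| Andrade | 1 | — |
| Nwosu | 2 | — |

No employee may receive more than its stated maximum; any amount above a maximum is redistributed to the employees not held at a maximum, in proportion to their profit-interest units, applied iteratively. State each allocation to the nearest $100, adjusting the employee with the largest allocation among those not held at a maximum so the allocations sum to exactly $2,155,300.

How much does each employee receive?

Orozco: $861,900 | Lindqvist: $615,600 | Dube: $308,500 | Andrade: $123,100 | Nwosu: $246,200

Sum of profit-interest units: 19.
Pro-rata shares before constraints: Orozco 794,057.89; Lindqvist 567,184.21; Dube 453,747.37; Andrade 113,436.84; Nwosu 226,873.68.
Cap binds for Dube ($308,500); remaining pool $1,846,800 reallocated over remaining profit-interest units 15.
Redistributed shares: Orozco 861,840.00 → $861,800; Lindqvist 615,600.00 → $615,600; Andrade 123,120.00 → $123,100; Nwosu 246,240.00 → $246,200.
Rounding difference +$100 applied to Orozco → $861,900.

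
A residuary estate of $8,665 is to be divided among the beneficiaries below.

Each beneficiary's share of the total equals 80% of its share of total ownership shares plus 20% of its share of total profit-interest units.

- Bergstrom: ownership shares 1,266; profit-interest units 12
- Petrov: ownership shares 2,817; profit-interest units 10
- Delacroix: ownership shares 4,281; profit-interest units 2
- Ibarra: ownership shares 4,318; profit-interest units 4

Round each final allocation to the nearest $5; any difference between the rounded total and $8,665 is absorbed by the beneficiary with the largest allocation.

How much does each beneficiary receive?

Ownership shares total 12,682; profit-interest units total 28.
Blended shares (80% ownership shares + 20% profit-interest units): Bergstrom 0.1656; Petrov 0.2491; Delacroix 0.2843; Ibarra 0.3010.
Proportional shares: Bergstrom 1,434.71; Petrov 2,158.70; Delacroix 2,463.79; Ibarra 2,607.80.
Rounded to nearest $5: Bergstrom $1,435; Petrov $2,160; Delacroix $2,465; Ibarra $2,610. Sum = $8,670.
Difference $8,665 − $8,670 = −$5 applied to largest allocation (Ibarra): Ibarra becomes $2,605.

Bergstrom: $1,435 · Petrov: $2,160 · Delacroix: $2,465 · Ibarra: $2,605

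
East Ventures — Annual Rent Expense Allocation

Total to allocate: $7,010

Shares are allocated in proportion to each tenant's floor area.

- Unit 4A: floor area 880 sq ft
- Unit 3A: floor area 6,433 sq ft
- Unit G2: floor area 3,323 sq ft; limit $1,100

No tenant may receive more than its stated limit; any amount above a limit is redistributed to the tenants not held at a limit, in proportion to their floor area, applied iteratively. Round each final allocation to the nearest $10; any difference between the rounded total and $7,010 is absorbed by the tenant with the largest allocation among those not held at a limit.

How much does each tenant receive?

Unit 4A: $710 · Unit 3A: $5,200 · Unit G2: $1,100

Floor area total: 10,636.
Pro-rata shares before constraints: Unit 4A 579.99; Unit 3A 4,239.88; Unit G2 2,190.13.
Capped: Unit G2 ($1,100); residual $5,910 reallocated over remaining floor area 7,313.
Remaining shares: Unit 4A 711.17 → $710; Unit 3A 5,198.83 → $5,200.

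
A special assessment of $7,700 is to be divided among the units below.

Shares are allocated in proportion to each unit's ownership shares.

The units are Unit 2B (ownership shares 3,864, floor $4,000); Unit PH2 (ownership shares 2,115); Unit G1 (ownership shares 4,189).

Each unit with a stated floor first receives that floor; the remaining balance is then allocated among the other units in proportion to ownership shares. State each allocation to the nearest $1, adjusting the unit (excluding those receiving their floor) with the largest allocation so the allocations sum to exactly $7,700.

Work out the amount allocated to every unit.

Minimums first: Unit 2B $4,000. Remaining pool $3,700.
Remaining pool split over remaining ownership shares 6,304: Unit PH2 1,241.35 → $1,241; Unit G1 2,458.65 → $2,459.

Unit 2B: $4,000 | Unit PH2: $1,241 | Unit G1: $2,459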